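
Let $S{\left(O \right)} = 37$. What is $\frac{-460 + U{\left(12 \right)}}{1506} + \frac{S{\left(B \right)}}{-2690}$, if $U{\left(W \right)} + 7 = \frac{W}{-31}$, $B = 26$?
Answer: $- \frac{10175698}{31396335} \approx -0.3241$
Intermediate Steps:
$U{\left(W \right)} = -7 - \frac{W}{31}$ ($U{\left(W \right)} = -7 + \frac{W}{-31} = -7 + W \left(- \frac{1}{31}\right) = -7 - \frac{W}{31}$)
$\frac{-460 + U{\left(12 \right)}}{1506} + \frac{S{\left(B \right)}}{-2690} = \frac{-460 - \frac{229}{31}}{1506} + \frac{37}{-2690} = \left(-460 - \frac{229}{31}\right) \frac{1}{1506} + 37 \left(- \frac{1}{2690}\right) = \left(-460 - \frac{229}{31}\right) \frac{1}{1506} - \frac{37}{2690} = \left(- \frac{14489}{31}\right) \frac{1}{1506} - \frac{37}{2690} = - \frac{14489}{46686} - \frac{37}{2690} = - \frac{10175698}{31396335}$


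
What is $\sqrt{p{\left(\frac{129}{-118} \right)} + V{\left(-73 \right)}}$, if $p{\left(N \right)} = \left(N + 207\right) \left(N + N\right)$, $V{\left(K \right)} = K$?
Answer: $\frac{i \sqrt{7285078}}{118} \approx 22.874 i$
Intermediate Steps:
$p{\left(N \right)} = 2 N \left(207 + N\right)$ ($p{\left(N \right)} = \left(207 + N\right) 2 N = 2 N \left(207 + N\right)$)
$\sqrt{p{\left(\frac{129}{-118} \right)} + V{\left(-73 \right)}} = \sqrt{2 \frac{129}{-118} \left(207 + \frac{129}{-118}\right) - 73} = \sqrt{2 \cdot 129 \left(- \frac{1}{118}\right) \left(207 + 129 \left(- \frac{1}{118}\right)\right) - 73} = \sqrt{2 \left(- \frac{129}{118}\right) \left(207 - \frac{129}{118}\right) - 73} = \sqrt{2 \left(- \frac{129}{118}\right) \frac{24297}{118} - 73} = \sqrt{- \frac{3134313}{6962} - 73} = \sqrt{- \frac{3642539}{6962}} = \frac{i \sqrt{7285078}}{118}$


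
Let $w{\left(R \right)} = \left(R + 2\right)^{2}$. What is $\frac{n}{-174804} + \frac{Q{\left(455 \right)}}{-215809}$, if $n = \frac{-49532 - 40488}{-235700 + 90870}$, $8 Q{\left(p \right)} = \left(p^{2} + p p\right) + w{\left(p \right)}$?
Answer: $- \frac{56321443793479}{156103055892168} \approx -0.3608$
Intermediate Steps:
$w{\left(R \right)} = \left(2 + R\right)^{2}$
$Q{\left(p \right)} = \frac{p^{2}}{4} + \frac{\left(2 + p\right)^{2}}{8}$ ($Q{\left(p \right)} = \frac{\left(p^{2} + p p\right) + \left(2 + p\right)^{2}}{8} = \frac{\left(p^{2} + p^{2}\right) + \left(2 + p\right)^{2}}{8} = \frac{2 p^{2} + \left(2 + p\right)^{2}}{8} = \frac{\left(2 + p\right)^{2} + 2 p^{2}}{8} = \frac{p^{2}}{4} + \frac{\left(2 + p\right)^{2}}{8}$)
$n = \frac{1286}{2069}$ ($n = - \frac{90020}{-144830} = \left(-90020\right) \left(- \frac{1}{144830}\right) = \frac{1286}{2069} \approx 0.62156$)
$\frac{n}{-174804} + \frac{Q{\left(455 \right)}}{-215809} = \frac{1286}{2069 \left(-174804\right)} + \frac{\frac{455^{2}}{4} + \frac{\left(2 + 455\right)^{2}}{8}}{-215809} = \frac{1286}{2069} \left(- \frac{1}{174804}\right) + \left(\frac{1}{4} \cdot 207025 + \frac{457^{2}}{8}\right) \left(- \frac{1}{215809}\right) = - \frac{643}{180834738} + \left(\frac{207025}{4} + \frac{1}{8} \cdot 208849\right) \left(- \frac{1}{215809}\right) = - \frac{643}{180834738} + \left(\frac{207025}{4} + \frac{208849}{8}\right) \left(- \frac{1}{215809}\right) = - \frac{643}{180834738} + \frac{622899}{8} \left(- \frac{1}{215809}\right) = - \frac{643}{180834738} - \frac{622899}{1726472} = - \frac{56321443793479}{156103055892168}$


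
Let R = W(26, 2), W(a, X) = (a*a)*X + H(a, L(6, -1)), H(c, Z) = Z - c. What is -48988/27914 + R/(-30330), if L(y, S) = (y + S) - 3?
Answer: -380718958/211657905 ≈ -1.7987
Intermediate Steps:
L(y, S) = -3 + S + y (L(y, S) = (S + y) - 3 = -3 + S + y)
W(a, X) = 2 - a + X*a**2 (W(a, X) = (a*a)*X + ((-3 - 1 + 6) - a) = a**2*X + (2 - a) = X*a**2 + (2 - a) = 2 - a + X*a**2)
R = 1328 (R = 2 - 1*26 + 2*26**2 = 2 - 26 + 2*676 = 2 - 26 + 1352 = 1328)
-48988/27914 + R/(-30330) = -48988/27914 + 1328/(-30330) = -48988*1/27914 + 1328*(-1/30330) = -24494/13957 - 664/15165 = -380718958/211657905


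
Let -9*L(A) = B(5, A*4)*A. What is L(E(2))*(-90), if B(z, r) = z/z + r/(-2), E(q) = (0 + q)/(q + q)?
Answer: 0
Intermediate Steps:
E(q) = 1/2 (E(q) = q/((2*q)) = q*(1/(2*q)) = 1/2)
B(z, r) = 1 - r/2 (B(z, r) = 1 + r*(-1/2) = 1 - r/2)
L(A) = -A*(1 - 2*A)/9 (L(A) = -(1 - A*4/2)*A/9 = -(1 - 2*A)*A/9 = -A*(1 - 2*A)/9)
L(E(2))*(-90) = ((1/9)*(1/2)*(-1 + 2*(1/2)))*(-90) = ((1/9)*(1/2)*(-1 + 1))*(-90) = ((1/9)*(1/2)*0)*(-90) = 0*(-90) = 0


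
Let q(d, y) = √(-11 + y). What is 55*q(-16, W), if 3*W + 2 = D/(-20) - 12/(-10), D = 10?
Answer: 77*I*√210/6 ≈ 185.97*I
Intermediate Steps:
W = -13/30 (W = -⅔ + (10/(-20) - 12/(-10))/3 = -⅔ + (10*(-1/20) - 12*(-⅒))/3 = -⅔ + (-½ + 6/5)/3 = -⅔ + (⅓)*(7/10) = -⅔ + 7/30 = -13/30 ≈ -0.43333)
55*q(-16, W) = 55*√(-11 - 13/30) = 55*√(-343/30) = 55*(7*I*√210/30) = 77*I*√210/6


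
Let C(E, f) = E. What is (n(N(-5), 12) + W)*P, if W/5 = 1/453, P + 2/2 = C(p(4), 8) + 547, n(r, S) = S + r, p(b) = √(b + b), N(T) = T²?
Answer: 3051412/151 + 33532*√2/453 ≈ 20313.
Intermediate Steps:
p(b) = √2*√b (p(b) = √(2*b) = √2*√b)
P = 546 + 2*√2 (P = -1 + (√2*√4 + 547) = -1 + (√2*2 + 547) = -1 + (2*√2 + 547) = -1 + (547 + 2*√2) = 546 + 2*√2 ≈ 548.83)
W = 5/453 ≈ 0.011038
(n(N(-5), 12) + W)*P = ((12 + (-5)²) + 5/453)*(546 + 2*√2) = ((12 + 25) + 5/453)*(546 + 2*√2) = (37 + 5/453)*(546 + 2*√2) = 16766*(546 + 2*√2)/453 = 3051412/151 + 33532*√2/453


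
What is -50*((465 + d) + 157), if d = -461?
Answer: -8050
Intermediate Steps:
-50*((465 + d) + 157) = -50*((465 - 461) + 157) = -50*(4 + 157) = -50*161 = -8050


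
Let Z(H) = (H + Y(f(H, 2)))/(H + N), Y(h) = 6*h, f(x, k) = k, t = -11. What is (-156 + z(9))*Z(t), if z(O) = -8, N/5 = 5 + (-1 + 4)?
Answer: -164/29 ≈ -5.6552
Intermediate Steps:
N = 40 (N = 5*(5 + (-1 + 4)) = 5*(5 + 3) = 5*8 = 40)
Z(H) = (12 + H)/(40 + H) (Z(H) = (H + 6*2)/(H + 40) = (H + 12)/(40 + H) = (12 + H)/(40 + H))
(-156 + z(9))*Z(t) = (-156 - 8)*((12 - 11)/(40 - 11)) = -164/29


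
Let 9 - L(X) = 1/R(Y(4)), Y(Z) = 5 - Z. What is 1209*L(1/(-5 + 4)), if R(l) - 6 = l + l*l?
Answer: 85839/8 ≈ 10730.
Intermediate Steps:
R(l) = 6 + l + l² (R(l) = 6 + (l + l*l) = 6 + (l + l²) = 6 + l + l²)
L(X) = 71/8 (L(X) = 9 - 1/(6 + (5 - 1*4) + (5 - 1*4)²) = 9 - 1/(6 + (5 - 4) + (5 - 4)²) = 9 - 1/(6 + 1 + 1²) = 9 - 1/(6 + 1 + 1) = 9 - 1/8 = 9 - 1*⅛ = 9 - ⅛ = 71/8)
1209*L(1/(-5 + 4)) = 1209*(71/8) = 85839/8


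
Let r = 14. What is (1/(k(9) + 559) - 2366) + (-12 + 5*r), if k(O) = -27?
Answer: -1227855/532 ≈ -2308.0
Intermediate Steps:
(1/(k(9) + 559) - 2366) + (-12 + 5*r) = (1/(-27 + 559) - 2366) + (-12 + 5*14) = (1/532 - 2366) + (-12 + 70) = (1/532 - 2366) + 58 = -1258711/532 + 58 = -1227855/532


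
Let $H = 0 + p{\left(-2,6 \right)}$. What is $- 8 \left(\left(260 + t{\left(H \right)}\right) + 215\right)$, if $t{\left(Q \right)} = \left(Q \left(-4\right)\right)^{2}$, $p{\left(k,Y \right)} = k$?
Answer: $-4312$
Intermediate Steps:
$H = -2$ ($H = 0 - 2 = -2$)
$t{\left(Q \right)} = 16 Q^{2}$ ($t{\left(Q \right)} = \left(- 4 Q\right)^{2} = 16 Q^{2}$)
$- 8 \left(\left(260 + t{\left(H \right)}\right) + 215\right) = - 8 \left(\left(260 + 16 \left(-2\right)^{2}\right) + 215\right) = - 8 \left(\left(260 + 16 \cdot 4\right) + 215\right) = - 8 \left(\left(260 + 64\right) + 215\right) = - 8 \left(324 + 215\right) = \left(-8\right) 539 = -4312$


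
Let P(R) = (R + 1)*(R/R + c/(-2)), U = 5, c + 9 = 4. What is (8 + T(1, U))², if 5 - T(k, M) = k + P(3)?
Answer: 4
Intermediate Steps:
c = -5 (c = -9 + 4 = -5)
P(R) = 7/2 + 7*R/2 (P(R) = (R + 1)*(R/R - 5/(-2)) = (1 + R)*(1 - 5*(-½)) = (1 + R)*(1 + 5/2) = (1 + R)*(7/2) = 7/2 + 7*R/2)
T(k, M) = -9 - k (T(k, M) = 5 - (k + (7/2 + (7/2)*3)) = 5 - (k + (7/2 + 21/2)) = 5 - (k + 14) = 5 - (14 + k) = 5 + (-14 - k) = -9 - k)
(8 + T(1, U))² = (8 + (-9 - 1*1))² = (8 + (-9 - 1))² = (8 - 10)² = (-2)² = 4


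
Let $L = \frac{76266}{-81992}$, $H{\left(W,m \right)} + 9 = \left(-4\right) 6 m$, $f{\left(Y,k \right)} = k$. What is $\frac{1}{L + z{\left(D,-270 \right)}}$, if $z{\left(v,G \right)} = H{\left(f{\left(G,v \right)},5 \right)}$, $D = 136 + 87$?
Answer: $- \frac{40996}{5326617} \approx -0.0076964$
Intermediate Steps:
$H{\left(W,m \right)} = -9 - 24 m$ ($H{\left(W,m \right)} = -9 + \left(-4\right) 6 m = -9 - 24 m$)
$D = 223$
$z{\left(v,G \right)} = -129$ ($z{\left(v,G \right)} = -9 - 120 = -129$)
$L = - \frac{38133}{40996}$ ($L = 76266 \left(- \frac{1}{81992}\right) = - \frac{38133}{40996} \approx -0.93016$)
$\frac{1}{L + z{\left(D,-270 \right)}} = \frac{1}{- \frac{38133}{40996} - 129} = \frac{1}{- \frac{5326617}{40996}} = - \frac{40996}{5326617}$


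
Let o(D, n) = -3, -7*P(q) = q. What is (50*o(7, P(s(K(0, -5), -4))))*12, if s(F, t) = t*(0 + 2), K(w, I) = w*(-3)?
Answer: -1800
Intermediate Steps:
K(w, I) = -3*w
s(F, t) = 2*t (s(F, t) = t*2 = 2*t)
P(q) = -q/7
(50*o(7, P(s(K(0, -5), -4))))*12 = (50*(-3))*12 = -150*12 = -1800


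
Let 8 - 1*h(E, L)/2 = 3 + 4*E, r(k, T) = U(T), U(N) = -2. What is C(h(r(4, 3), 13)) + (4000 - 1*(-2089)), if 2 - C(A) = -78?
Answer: 6169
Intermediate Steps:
r(k, T) = -2
h(E, L) = 10 - 8*E (h(E, L) = 16 - 2*(3 + 4*E) = 16 + (-6 - 8*E) = 10 - 8*E)
C(A) = 80 (C(A) = 2 - 1*(-78) = 2 + 78 = 80)
C(h(r(4, 3), 13)) + (4000 - 1*(-2089)) = 80 + (4000 - 1*(-2089)) = 80 + (4000 + 2089) = 80 + 6089 = 6169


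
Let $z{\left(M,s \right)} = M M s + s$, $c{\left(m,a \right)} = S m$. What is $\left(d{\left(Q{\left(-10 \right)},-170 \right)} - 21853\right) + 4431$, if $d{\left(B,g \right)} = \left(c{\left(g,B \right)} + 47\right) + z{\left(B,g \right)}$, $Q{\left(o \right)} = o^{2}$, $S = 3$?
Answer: $-1718055$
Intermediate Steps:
$c{\left(m,a \right)} = 3 m$
$z{\left(M,s \right)} = s + s M^{2}$ ($z{\left(M,s \right)} = M^{2} s + s = s M^{2} + s = s + s M^{2}$)
$d{\left(B,g \right)} = 47 + 3 g + g \left(1 + B^{2}\right)$ ($d{\left(B,g \right)} = \left(3 g + 47\right) + g \left(1 + B^{2}\right) = \left(47 + 3 g\right) + g \left(1 + B^{2}\right) = 47 + 3 g + g \left(1 + B^{2}\right)$)
$\left(d{\left(Q{\left(-10 \right)},-170 \right)} - 21853\right) + 4431 = \left(\left(47 + 4 \left(-170\right) - 170 \left(\left(-10\right)^{2}\right)^{2}\right) - 21853\right) + 4431 = \left(\left(47 - 680 - 170 \cdot 100^{2}\right) - 21853\right) + 4431 = \left(\left(47 - 680 - 1700000\right) - 21853\right) + 4431 = \left(-1700633 - 21853\right) + 4431 = -1722486 + 4431 = -1718055$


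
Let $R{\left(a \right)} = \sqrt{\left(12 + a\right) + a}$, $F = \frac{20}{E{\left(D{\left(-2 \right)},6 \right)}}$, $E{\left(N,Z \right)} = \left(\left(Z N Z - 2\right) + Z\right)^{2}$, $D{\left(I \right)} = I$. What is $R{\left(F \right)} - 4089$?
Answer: $-4089 + \frac{\sqrt{13882}}{34} \approx -4085.5$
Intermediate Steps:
$E{\left(N,Z \right)} = \left(-2 + Z + N Z^{2}\right)^{2}$ ($E{\left(N,Z \right)} = \left(\left(N Z Z - 2\right) + Z\right)^{2} = \left(\left(N Z^{2} - 2\right) + Z\right)^{2} = \left(\left(-2 + N Z^{2}\right) + Z\right)^{2} = \left(-2 + Z + N Z^{2}\right)^{2}$)
$F = \frac{5}{1156}$ ($F = \frac{20}{\left(-2 + 6 - 2 \cdot 6^{2}\right)^{2}} = \frac{20}{\left(-2 + 6 - 72\right)^{2}} = \frac{20}{\left(-68\right)^{2}} = \frac{20}{4624} = 20 \cdot \frac{1}{4624} = \frac{5}{1156} \approx 0.0043253$)
$R{\left(a \right)} = \sqrt{12 + 2 a}$
$R{\left(F \right)} - 4089 = \sqrt{12 + 2 \cdot \frac{5}{1156}} - 4089 = \sqrt{12 + \frac{5}{578}} - 4089 = \sqrt{\frac{6941}{578}} - 4089 = \frac{\sqrt{13882}}{34} - 4089 = -4089 + \frac{\sqrt{13882}}{34}$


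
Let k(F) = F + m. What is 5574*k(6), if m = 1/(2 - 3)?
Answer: 27870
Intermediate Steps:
m = -1 (m = 1/(-1) = -1)
k(F) = -1 + F (k(F) = F - 1 = -1 + F)
5574*k(6) = 5574*(-1 + 6) = 5574*5 = 27870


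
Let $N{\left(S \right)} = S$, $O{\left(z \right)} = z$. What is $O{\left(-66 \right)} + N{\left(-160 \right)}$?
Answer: $-226$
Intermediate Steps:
$O{\left(-66 \right)} + N{\left(-160 \right)} = -66 - 160 = -226$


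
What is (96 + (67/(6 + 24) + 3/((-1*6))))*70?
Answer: 20524/3 ≈ 6841.3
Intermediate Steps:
(96 + (67/(6 + 24) + 3/((-1*6))))*70 = (96 + (67/30 + 3/(-6)))*70 = (96 + (67*(1/30) + 3*(-⅙)))*70 = (96 + (67/30 - ½))*70 = (96 + 26/15)*70 = (1466/15)*70 = 20524/3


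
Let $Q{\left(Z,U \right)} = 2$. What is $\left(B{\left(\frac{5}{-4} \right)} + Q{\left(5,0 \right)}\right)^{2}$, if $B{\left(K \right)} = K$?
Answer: $\frac{9}{16} \approx 0.5625$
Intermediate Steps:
$\left(B{\left(\frac{5}{-4} \right)} + Q{\left(5,0 \right)}\right)^{2} = \left(\frac{5}{-4} + 2\right)^{2} = \left(5 \left(- \frac{1}{4}\right) + 2\right)^{2} = \left(- \frac{5}{4} + 2\right)^{2} = \left(\frac{3}{4}\right)^{2} = \frac{9}{16}$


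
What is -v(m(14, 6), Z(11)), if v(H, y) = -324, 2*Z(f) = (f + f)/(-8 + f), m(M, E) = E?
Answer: 324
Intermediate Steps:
Z(f) = f/(-8 + f) (Z(f) = ((f + f)/(-8 + f))/2 = ((2*f)/(-8 + f))/2 = (2*f/(-8 + f))/2 = f/(-8 + f))
-v(m(14, 6), Z(11)) = -1*(-324) = 324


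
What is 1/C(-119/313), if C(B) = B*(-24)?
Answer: 313/2856 ≈ 0.10959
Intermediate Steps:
C(B) = -24*B
1/C(-119/313) = 1/(-(-2856)/313) = 1/(-24*(-119/313)) = 1/(2856/313) = 313/2856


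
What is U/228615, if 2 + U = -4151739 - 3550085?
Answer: -7701826/228615 ≈ -33.689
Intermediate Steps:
U = -7701826 (U = -2 + (-4151739 - 3550085) = -2 - 7701824 = -7701826)
U/228615 = -7701826/228615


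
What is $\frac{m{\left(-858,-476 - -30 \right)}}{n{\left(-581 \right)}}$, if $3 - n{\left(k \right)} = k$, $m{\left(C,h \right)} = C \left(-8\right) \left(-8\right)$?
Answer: $- \frac{6864}{73} \approx -94.027$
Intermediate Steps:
$m{\left(C,h \right)} = 64 C$ ($m{\left(C,h \right)} = - 8 C \left(-8\right) = 64 C$)
$n{\left(k \right)} = 3 - k$
$\frac{m{\left(-858,-476 - -30 \right)}}{n{\left(-581 \right)}} = \frac{64 \left(-858\right)}{3 - -581} = - \frac{54912}{3 + 581} = - \frac{54912}{584} = \left(-54912\right) \frac{1}{584} = - \frac{6864}{73}$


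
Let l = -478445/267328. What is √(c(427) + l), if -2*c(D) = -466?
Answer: √258176105283/33416 ≈ 15.206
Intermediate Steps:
c(D) = 233 (c(D) = -½*(-466) = 233)
l = -478445/267328 (l = -478445*1/267328 = -478445/267328 ≈ -1.7897)
√(c(427) + l) = √(233 - 478445/267328) = √(61808979/267328) = √258176105283/33416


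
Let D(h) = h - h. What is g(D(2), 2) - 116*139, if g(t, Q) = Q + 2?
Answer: -16120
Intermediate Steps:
D(h) = 0
g(t, Q) = 2 + Q
g(D(2), 2) - 116*139 = (2 + 2) - 116*139 = 4 - 16124 = -16120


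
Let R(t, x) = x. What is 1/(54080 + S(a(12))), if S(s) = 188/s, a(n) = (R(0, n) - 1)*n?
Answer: 33/1784687 ≈ 1.8491e-5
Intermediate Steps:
a(n) = n*(-1 + n) (a(n) = (n - 1)*n = (-1 + n)*n = n*(-1 + n))
1/(54080 + S(a(12))) = 1/(54080 + 188/((12*(-1 + 12)))) = 1/(54080 + 188/((12*11))) = 1/(54080 + 188/132) = 1/(54080 + 188*(1/132)) = 1/(54080 + 47/33) = 1/(1784687/33) = 33/1784687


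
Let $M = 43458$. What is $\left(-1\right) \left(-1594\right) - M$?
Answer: $-41864$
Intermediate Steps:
$\left(-1\right) \left(-1594\right) - M = \left(-1\right) \left(-1594\right) - 43458 = 1594 - 43458 = -41864$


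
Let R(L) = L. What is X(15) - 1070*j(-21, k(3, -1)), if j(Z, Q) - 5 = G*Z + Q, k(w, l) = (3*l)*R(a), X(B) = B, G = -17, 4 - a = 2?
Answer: -380905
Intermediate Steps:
a = 2 (a = 4 - 1*2 = 4 - 2 = 2)
k(w, l) = 6*l (k(w, l) = (3*l)*2 = 6*l)
j(Z, Q) = 5 + Q - 17*Z (j(Z, Q) = 5 + (-17*Z + Q) = 5 + (Q - 17*Z) = 5 + Q - 17*Z)
X(15) - 1070*j(-21, k(3, -1)) = 15 - 1070*(5 + 6*(-1) - 17*(-21)) = 15 - 1070*(5 - 6 + 357) = 15 - 1070*356 = 15 - 380920 = -380905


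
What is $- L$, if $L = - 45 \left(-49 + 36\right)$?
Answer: $-585$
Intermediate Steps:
$L = 585$ ($L = \left(-45\right) \left(-13\right) = 585$)
$- L = \left(-1\right) 585 = -585$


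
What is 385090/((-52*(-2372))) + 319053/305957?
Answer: 78587127181/18868980104 ≈ 4.1649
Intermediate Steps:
385090/((-52*(-2372))) + 319053/305957 = 385090/123344 + 319053*(1/305957) = 385090*(1/123344) + 319053/305957 = 192545/61672 + 319053/305957 = 78587127181/18868980104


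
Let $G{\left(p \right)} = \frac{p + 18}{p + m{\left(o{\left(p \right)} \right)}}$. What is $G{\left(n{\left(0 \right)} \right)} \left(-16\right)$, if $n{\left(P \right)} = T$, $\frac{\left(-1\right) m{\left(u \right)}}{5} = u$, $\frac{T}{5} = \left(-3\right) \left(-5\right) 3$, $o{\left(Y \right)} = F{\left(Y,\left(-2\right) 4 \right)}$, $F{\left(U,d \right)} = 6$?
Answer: $- \frac{1296}{65} \approx -19.938$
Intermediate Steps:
$o{\left(Y \right)} = 6$
$T = 225$ ($T = 5 \left(-3\right) \left(-5\right) 3 = 5 \cdot 15 \cdot 3 = 5 \cdot 45 = 225$)
$m{\left(u \right)} = - 5 u$
$n{\left(P \right)} = 225$
$G{\left(p \right)} = \frac{18 + p}{-30 + p}$ ($G{\left(p \right)} = \frac{p + 18}{p - 30} = \frac{18 + p}{p - 30} = \frac{18 + p}{-30 + p}$)
$G{\left(n{\left(0 \right)} \right)} \left(-16\right) = \frac{18 + 225}{-30 + 225} \left(-16\right) = \frac{1}{195} \cdot 243 \left(-16\right) = \frac{81}{65} \left(-16\right) = - \frac{1296}{65}$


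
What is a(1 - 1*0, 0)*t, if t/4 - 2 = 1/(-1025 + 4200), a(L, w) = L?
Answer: 25404/3175 ≈ 8.0013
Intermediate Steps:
t = 25404/3175 (t = 8 + 4/(-1025 + 4200) = 8 + 4/3175 = 25404/3175 ≈ 8.0013)
a(1 - 1*0, 0)*t = (1 - 1*0)*(25404/3175) = (1 + 0)*(25404/3175) = 1*(25404/3175) = 25404/3175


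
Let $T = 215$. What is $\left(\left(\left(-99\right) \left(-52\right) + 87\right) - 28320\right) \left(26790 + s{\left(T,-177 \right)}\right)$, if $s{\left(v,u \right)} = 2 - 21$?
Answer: $-618008535$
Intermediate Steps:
$s{\left(v,u \right)} = -19$ ($s{\left(v,u \right)} = 2 - 21 = -19$)
$\left(\left(\left(-99\right) \left(-52\right) + 87\right) - 28320\right) \left(26790 + s{\left(T,-177 \right)}\right) = \left(\left(\left(-99\right) \left(-52\right) + 87\right) - 28320\right) \left(26790 - 19\right) = \left(\left(5148 + 87\right) - 28320\right) 26771 = \left(5235 - 28320\right) 26771 = \left(-23085\right) 26771 = -618008535$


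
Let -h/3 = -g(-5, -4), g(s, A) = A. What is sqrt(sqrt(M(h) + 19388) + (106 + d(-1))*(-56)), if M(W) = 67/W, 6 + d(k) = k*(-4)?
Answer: sqrt(-209664 + 6*sqrt(697767))/6 ≈ 75.397*I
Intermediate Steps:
d(k) = -6 - 4*k (d(k) = -6 + k*(-4) = -6 - 4*k)
h = -12 (h = -(-3)*(-4) = -3*4 = -12)
sqrt(sqrt(M(h) + 19388) + (106 + d(-1))*(-56)) = sqrt(sqrt(67/(-12) + 19388) + (106 + (-6 - 4*(-1)))*(-56)) = sqrt(sqrt(67*(-1/12) + 19388) + (106 + (-6 + 4))*(-56)) = sqrt(sqrt(-67/12 + 19388) + (106 - 2)*(-56)) = sqrt(sqrt(232589/12) + 104*(-56)) = sqrt(sqrt(697767)/6 - 5824) = sqrt(-5824 + sqrt(697767)/6)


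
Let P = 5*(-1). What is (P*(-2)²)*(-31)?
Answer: 620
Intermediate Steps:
P = -5
(P*(-2)²)*(-31) = -5*(-2)²*(-31) = -5*4*(-31) = -20*(-31) = 620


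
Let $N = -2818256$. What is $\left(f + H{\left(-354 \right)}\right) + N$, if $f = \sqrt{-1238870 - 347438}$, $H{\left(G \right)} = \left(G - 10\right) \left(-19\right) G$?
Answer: $-5266520 + 2 i \sqrt{396577} \approx -5.2665 \cdot 10^{6} + 1259.5 i$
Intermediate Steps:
$H{\left(G \right)} = G \left(190 - 19 G\right)$ ($H{\left(G \right)} = \left(-10 + G\right) \left(-19\right) G = \left(190 - 19 G\right) G = G \left(190 - 19 G\right)$)
$f = 2 i \sqrt{396577}$ ($f = \sqrt{-1586308} = 2 i \sqrt{396577} \approx 1259.5 i$)
$\left(f + H{\left(-354 \right)}\right) + N = \left(2 i \sqrt{396577} + 19 \left(-354\right) \left(10 - -354\right)\right) - 2818256 = \left(2 i \sqrt{396577} + 19 \left(-354\right) \left(10 + 354\right)\right) - 2818256 = \left(2 i \sqrt{396577} + 19 \left(-354\right) 364\right) - 2818256 = \left(2 i \sqrt{396577} - 2448264\right) - 2818256 = \left(-2448264 + 2 i \sqrt{396577}\right) - 2818256 = -5266520 + 2 i \sqrt{396577}$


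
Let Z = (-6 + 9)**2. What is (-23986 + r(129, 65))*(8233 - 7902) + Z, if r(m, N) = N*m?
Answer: -5163922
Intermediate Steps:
Z = 9 (Z = 3**2 = 9)
(-23986 + r(129, 65))*(8233 - 7902) + Z = (-23986 + 65*129)*(8233 - 7902) + 9 = (-23986 + 8385)*331 + 9 = -15601*331 + 9 = -5163931 + 9 = -5163922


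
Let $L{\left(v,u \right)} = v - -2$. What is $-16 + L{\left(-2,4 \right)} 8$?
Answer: $-16$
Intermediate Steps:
$L{\left(v,u \right)} = 2 + v$ ($L{\left(v,u \right)} = v + 2 = 2 + v$)
$-16 + L{\left(-2,4 \right)} 8 = -16 + \left(2 - 2\right) 8 = -16 + 0 \cdot 8 = -16 + 0 = -16$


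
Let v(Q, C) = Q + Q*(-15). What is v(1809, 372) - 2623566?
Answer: -2648892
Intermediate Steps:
v(Q, C) = -14*Q (v(Q, C) = Q - 15*Q = -14*Q)
v(1809, 372) - 2623566 = -14*1809 - 2623566 = -25326 - 2623566 = -2648892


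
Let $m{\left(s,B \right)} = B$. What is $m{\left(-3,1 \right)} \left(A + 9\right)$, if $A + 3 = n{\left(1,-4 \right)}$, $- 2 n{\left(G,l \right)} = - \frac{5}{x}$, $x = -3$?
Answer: $\frac{31}{6} \approx 5.1667$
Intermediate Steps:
$n{\left(G,l \right)} = - \frac{5}{6}$ ($n{\left(G,l \right)} = - \frac{\left(-5\right) \frac{1}{-3}}{2} = - \frac{\left(-5\right) \left(- \frac{1}{3}\right)}{2} = \left(- \frac{1}{2}\right) \frac{5}{3} = - \frac{5}{6}$)
$A = - \frac{23}{6}$ ($A = -3 - \frac{5}{6} = - \frac{23}{6} \approx -3.8333$)
$m{\left(-3,1 \right)} \left(A + 9\right) = 1 \left(- \frac{23}{6} + 9\right) = 1 \cdot \frac{31}{6} = \frac{31}{6}$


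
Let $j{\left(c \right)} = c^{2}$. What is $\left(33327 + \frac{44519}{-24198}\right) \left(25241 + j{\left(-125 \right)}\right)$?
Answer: $\frac{5492405568097}{4033} \approx 1.3619 \cdot 10^{9}$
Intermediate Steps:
$\left(33327 + \frac{44519}{-24198}\right) \left(25241 + j{\left(-125 \right)}\right) = \left(33327 + \frac{44519}{-24198}\right) \left(25241 + \left(-125\right)^{2}\right) = \left(33327 + 44519 \left(- \frac{1}{24198}\right)\right) \left(25241 + 15625\right) = \left(33327 - \frac{44519}{24198}\right) 40866 = \frac{806402227}{24198} \cdot 40866 = \frac{5492405568097}{4033}$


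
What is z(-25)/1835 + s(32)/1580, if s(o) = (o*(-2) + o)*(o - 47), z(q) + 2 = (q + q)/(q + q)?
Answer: 43961/144965 ≈ 0.30325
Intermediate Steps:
z(q) = -1 (z(q) = -2 + (q + q)/(q + q) = -2 + (2*q)/((2*q)) = -2 + (2*q)*(1/(2*q)) = -2 + 1 = -1)
s(o) = -o*(-47 + o) (s(o) = (-2*o + o)*(-47 + o) = (-o)*(-47 + o) = -o*(-47 + o))
z(-25)/1835 + s(32)/1580 = -1/1835 + (32*(47 - 1*32))/1580 = -1*1/1835 + (32*(47 - 32))*(1/1580) = -1/1835 + (32*15)*(1/1580) = -1/1835 + 480*(1/1580) = -1/1835 + 24/79 = 43961/144965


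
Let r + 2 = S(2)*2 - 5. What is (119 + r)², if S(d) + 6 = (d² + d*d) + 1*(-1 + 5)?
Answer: 15376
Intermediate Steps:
S(d) = -2 + 2*d² (S(d) = -6 + ((d² + d*d) + 1*(-1 + 5)) = -6 + ((d² + d²) + 1*4) = -6 + (2*d² + 4) = -6 + (4 + 2*d²) = -2 + 2*d²)
r = 5 (r = -2 + ((-2 + 2*2²)*2 - 5) = -2 + ((-2 + 2*4)*2 - 5) = -2 + ((-2 + 8)*2 - 5) = -2 + (6*2 - 5) = -2 + (12 - 5) = -2 + 7 = 5)
(119 + r)² = (119 + 5)² = 124² = 15376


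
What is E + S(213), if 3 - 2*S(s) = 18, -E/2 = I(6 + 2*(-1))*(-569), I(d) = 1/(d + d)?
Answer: 539/4 ≈ 134.75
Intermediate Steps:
I(d) = 1/(2*d)
E = 569/4 (E = -2*1/(2*(6 + 2*(-1)))*(-569) = -2*1/(2*(6 - 2))*(-569) = -2*(1/2)/4*(-569) = -2*(1/2)*(1/4)*(-569) = -(-569)/4 = -2*(-569/8) = 569/4 ≈ 142.25)
S(s) = -15/2 (S(s) = 3/2 - 1/2*18 = 3/2 - 9 = -15/2)
E + S(213) = 569/4 - 15/2 = 539/4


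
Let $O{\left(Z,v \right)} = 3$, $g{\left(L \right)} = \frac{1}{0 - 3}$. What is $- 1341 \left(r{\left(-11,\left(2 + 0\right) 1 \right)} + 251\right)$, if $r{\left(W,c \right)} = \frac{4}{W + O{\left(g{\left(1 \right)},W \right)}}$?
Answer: $- \frac{671841}{2} \approx -3.3592 \cdot 10^{5}$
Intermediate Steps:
$g{\left(L \right)} = - \frac{1}{3}$ ($g{\left(L \right)} = \frac{1}{-3} = - \frac{1}{3}$)
$r{\left(W,c \right)} = \frac{4}{3 + W}$ ($r{\left(W,c \right)} = \frac{4}{W + 3} = \frac{4}{3 + W}$)
$- 1341 \left(r{\left(-11,\left(2 + 0\right) 1 \right)} + 251\right) = - 1341 \left(\frac{4}{3 - 11} + 251\right) = - 1341 \left(\frac{4}{-8} + 251\right) = - 1341 \left(4 \left(- \frac{1}{8}\right) + 251\right) = - 1341 \left(- \frac{1}{2} + 251\right) = \left(-1341\right) \frac{501}{2} = - \frac{671841}{2}$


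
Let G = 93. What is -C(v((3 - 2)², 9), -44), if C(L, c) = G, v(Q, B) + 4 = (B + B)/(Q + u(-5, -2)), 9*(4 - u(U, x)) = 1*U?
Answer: -93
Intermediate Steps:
u(U, x) = 4 - U/9
v(Q, B) = -4 + 2*B/(41/9 + Q) (v(Q, B) = -4 + (B + B)/(Q + (4 - ⅑*(-5))) = -4 + (2*B)/(Q + (4 + 5/9)) = -4 + (2*B)/(Q + 41/9) = -4 + (2*B)/(41/9 + Q) = -4 + 2*B/(41/9 + Q))
C(L, c) = 93
-C(v((3 - 2)², 9), -44) = -1*93 = -93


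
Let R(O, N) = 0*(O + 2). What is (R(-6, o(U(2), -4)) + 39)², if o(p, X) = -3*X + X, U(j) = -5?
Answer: 1521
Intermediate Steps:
o(p, X) = -2*X
R(O, N) = 0 (R(O, N) = 0*(2 + O) = 0)
(R(-6, o(U(2), -4)) + 39)² = (0 + 39)² = 39² = 1521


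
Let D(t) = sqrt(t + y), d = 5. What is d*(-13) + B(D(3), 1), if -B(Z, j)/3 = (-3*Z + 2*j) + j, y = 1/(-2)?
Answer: -74 + 9*sqrt(10)/2 ≈ -59.770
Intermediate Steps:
y = -1/2 ≈ -0.50000
D(t) = sqrt(-1/2 + t) (D(t) = sqrt(t - 1/2) = sqrt(-1/2 + t))
B(Z, j) = -9*j + 9*Z (B(Z, j) = -3*((-3*Z + 2*j) + j) = -3*(-3*Z + 3*j) = -9*j + 9*Z)
d*(-13) + B(D(3), 1) = 5*(-13) + (-9*1 + 9*(sqrt(-2 + 4*3)/2)) = -65 + (-9 + 9*(sqrt(-2 + 12)/2)) = -65 + (-9 + 9*(sqrt(10)/2)) = -65 + (-9 + 9*sqrt(10)/2) = -74 + 9*sqrt(10)/2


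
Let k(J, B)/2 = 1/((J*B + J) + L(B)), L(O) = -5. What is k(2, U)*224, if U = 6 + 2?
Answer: 448/13 ≈ 34.462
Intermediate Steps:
U = 8
k(J, B) = 2/(-5 + J + B*J) (k(J, B) = 2/((J*B + J) - 5) = 2/((B*J + J) - 5) = 2/((J + B*J) - 5) = 2/(-5 + J + B*J))
k(2, U)*224 = (2/(-5 + 2 + 8*2))*224 = (2/(-5 + 2 + 16))*224 = (2/13)*224 = 448/13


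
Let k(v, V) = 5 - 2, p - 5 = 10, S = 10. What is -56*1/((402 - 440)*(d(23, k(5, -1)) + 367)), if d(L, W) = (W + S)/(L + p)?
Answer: 56/13959 ≈ 0.0040118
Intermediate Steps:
p = 15 (p = 5 + 10 = 15)
k(v, V) = 3
d(L, W) = (10 + W)/(15 + L) (d(L, W) = (W + 10)/(L + 15) = (10 + W)/(15 + L))
-56*1/((402 - 440)*(d(23, k(5, -1)) + 367)) = -56*1/((402 - 440)*((10 + 3)/(15 + 23) + 367)) = -56*(-1/(38*(13/38 + 367))) = -56/((13959/38)*(-38)) = -56/(-13959) = -56*(-1/13959) = 56/13959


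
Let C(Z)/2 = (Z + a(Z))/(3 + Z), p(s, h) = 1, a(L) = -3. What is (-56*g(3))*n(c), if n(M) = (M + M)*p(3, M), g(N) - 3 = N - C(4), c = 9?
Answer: -5760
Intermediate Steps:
C(Z) = 2*(-3 + Z)/(3 + Z) (C(Z) = 2*((Z - 3)/(3 + Z)) = 2*((-3 + Z)/(3 + Z)) = 2*(-3 + Z)/(3 + Z))
g(N) = 19/7 + N (g(N) = 3 + (N - 2*(-3 + 4)/(3 + 4)) = 3 + (N - 2/7) = 3 + (-2/7 + N) = 19/7 + N)
n(M) = 2*M (n(M) = (M + M)*1 = (2*M)*1 = 2*M)
(-56*g(3))*n(c) = (-56*(19/7 + 3))*(2*9) = -56*40/7*18 = -320*18 = -5760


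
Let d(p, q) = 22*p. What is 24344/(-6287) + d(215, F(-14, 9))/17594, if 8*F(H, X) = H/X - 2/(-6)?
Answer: -199285413/55306739 ≈ -3.6033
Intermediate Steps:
F(H, X) = 1/24 + H/(8*X) (F(H, X) = (H/X - 2/(-6))/8 = (H/X - 2*(-⅙))/8 = (H/X + ⅓)/8 = (⅓ + H/X)/8 = 1/24 + H/(8*X))
24344/(-6287) + d(215, F(-14, 9))/17594 = 24344/(-6287) + (22*215)/17594 = 24344*(-1/6287) + 4730*(1/17594) = -24344/6287 + 2365/8797 = -199285413/55306739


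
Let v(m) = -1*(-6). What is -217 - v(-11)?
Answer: -223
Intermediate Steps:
v(m) = 6
-217 - v(-11) = -217 - 1*6 = -217 - 6 = -223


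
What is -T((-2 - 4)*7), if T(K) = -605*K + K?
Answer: -25368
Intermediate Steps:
T(K) = -604*K
-T((-2 - 4)*7) = -(-604)*(-2 - 4)*7 = -(-604)*(-6*7) = -(-604)*(-42) = -1*25368 = -25368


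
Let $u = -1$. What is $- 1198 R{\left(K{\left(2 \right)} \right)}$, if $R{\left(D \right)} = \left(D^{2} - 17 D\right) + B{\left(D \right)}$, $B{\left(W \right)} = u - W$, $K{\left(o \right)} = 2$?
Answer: $39534$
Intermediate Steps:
$B{\left(W \right)} = -1 - W$
$R{\left(D \right)} = -1 + D^{2} - 18 D$ ($R{\left(D \right)} = \left(D^{2} - 17 D\right) - \left(1 + D\right) = -1 + D^{2} - 18 D$)
$- 1198 R{\left(K{\left(2 \right)} \right)} = - 1198 \left(-1 + 2^{2} - 36\right) = - 1198 \left(-1 + 4 - 36\right) = \left(-1198\right) \left(-33\right) = 39534$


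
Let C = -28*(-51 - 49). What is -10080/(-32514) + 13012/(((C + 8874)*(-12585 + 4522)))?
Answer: 79031812066/255038358289 ≈ 0.30988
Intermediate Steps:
C = 2800 (C = -28*(-100) = 2800)
-10080/(-32514) + 13012/(((C + 8874)*(-12585 + 4522))) = -10080/(-32514) + 13012/(((2800 + 8874)*(-12585 + 4522))) = -10080*(-1/32514) + 13012/((11674*(-8063))) = 1680/5419 + 13012/(-94127462) = 1680/5419 + 13012*(-1/94127462) = 1680/5419 - 6506/47063731 = 79031812066/255038358289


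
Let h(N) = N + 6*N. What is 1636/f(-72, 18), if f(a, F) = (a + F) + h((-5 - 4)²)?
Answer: 1636/513 ≈ 3.1891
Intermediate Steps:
h(N) = 7*N
f(a, F) = 567 + F + a (f(a, F) = (a + F) + 7*(-5 - 4)² = (F + a) + 7*(-9)² = (F + a) + 7*81 = (F + a) + 567 = 567 + F + a)
1636/f(-72, 18) = 1636/(567 + 18 - 72) = 1636/513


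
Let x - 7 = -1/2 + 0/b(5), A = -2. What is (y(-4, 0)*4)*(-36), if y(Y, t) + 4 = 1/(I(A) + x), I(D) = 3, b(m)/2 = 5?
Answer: 10656/19 ≈ 560.84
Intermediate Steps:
b(m) = 10 (b(m) = 2*5 = 10)
x = 13/2 (x = 7 + (-1/2 + 0/10) = 7 + (-1*½ + 0*(⅒)) = 7 + (-½ + 0) = 7 - ½ = 13/2 ≈ 6.5000)
y(Y, t) = -74/19 (y(Y, t) = -4 + 1/(3 + 13/2) = -4 + 1/(19/2) = -4 + 2/19 = -74/19)
(y(-4, 0)*4)*(-36) = -74/19*4*(-36) = -296/19*(-36) = 10656/19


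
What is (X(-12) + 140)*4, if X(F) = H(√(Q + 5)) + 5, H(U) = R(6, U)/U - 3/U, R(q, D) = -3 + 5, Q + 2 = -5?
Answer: 580 + 2*I*√2 ≈ 580.0 + 2.8284*I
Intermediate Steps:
Q = -7 (Q = -2 - 5 = -7)
R(q, D) = 2
H(U) = -1/U (H(U) = 2/U - 3/U = -1/U)
X(F) = 5 + I*√2/2 (X(F) = -1/(√(-7 + 5)) + 5 = -1/(√(-2)) + 5 = -1/(I*√2) + 5 = -(-1)*I*√2/2 + 5 = I*√2/2 + 5 = 5 + I*√2/2)
(X(-12) + 140)*4 = ((5 + I*√2/2) + 140)*4 = (145 + I*√2/2)*4 = 580 + 2*I*√2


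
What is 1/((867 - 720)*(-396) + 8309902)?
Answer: 1/8251690 ≈ 1.2119e-7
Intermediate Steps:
1/((867 - 720)*(-396) + 8309902) = 1/(147*(-396) + 8309902) = 1/(-58212 + 8309902) = 1/8251690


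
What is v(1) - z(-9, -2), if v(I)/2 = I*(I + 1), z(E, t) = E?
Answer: 13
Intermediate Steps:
v(I) = 2*I*(1 + I) (v(I) = 2*(I*(I + 1)) = 2*(I*(1 + I)) = 2*I*(1 + I))
v(1) - z(-9, -2) = 2*1*(1 + 1) - 1*(-9) = 2*1*2 + 9 = 4 + 9 = 13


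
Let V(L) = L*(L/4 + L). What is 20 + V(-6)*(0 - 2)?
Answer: -70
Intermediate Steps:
V(L) = 5*L**2/4 (V(L) = L*(L*(1/4) + L) = L*(L/4 + L) = L*(5*L/4) = 5*L**2/4)
20 + V(-6)*(0 - 2) = 20 + ((5/4)*(-6)**2)*(0 - 2) = 20 + ((5/4)*36)*(-2) = 20 + 45*(-2) = 20 - 90 = -70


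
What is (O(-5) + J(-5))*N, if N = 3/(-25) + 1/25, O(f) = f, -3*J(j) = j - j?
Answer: ⅖ ≈ 0.40000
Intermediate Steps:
J(j) = 0 (J(j) = -(j - j)/3 = -⅓*0 = 0)
N = -2/25 (N = 3*(-1/25) + 1*(1/25) = -3/25 + 1/25 = -2/25 ≈ -0.080000)
(O(-5) + J(-5))*N = (-5 + 0)*(-2/25) = -5*(-2/25) = ⅖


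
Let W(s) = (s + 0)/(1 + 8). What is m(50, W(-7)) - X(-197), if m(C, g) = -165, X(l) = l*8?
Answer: 1411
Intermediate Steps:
X(l) = 8*l
W(s) = s/9
m(50, W(-7)) - X(-197) = -165 - 8*(-197) = -165 - 1*(-1576) = -165 + 1576 = 1411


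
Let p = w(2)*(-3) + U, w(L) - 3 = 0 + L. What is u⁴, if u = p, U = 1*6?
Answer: 6561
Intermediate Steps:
w(L) = 3 + L (w(L) = 3 + (0 + L) = 3 + L)
U = 6
p = -9 (p = (3 + 2)*(-3) + 6 = 5*(-3) + 6 = -15 + 6 = -9)
u = -9
u⁴ = (-9)⁴ = 6561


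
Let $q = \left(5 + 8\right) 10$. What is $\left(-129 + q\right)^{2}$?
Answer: $1$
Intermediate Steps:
$q = 130$ ($q = 13 \cdot 10 = 130$)
$\left(-129 + q\right)^{2} = \left(-129 + 130\right)^{2} = 1^{2} = 1$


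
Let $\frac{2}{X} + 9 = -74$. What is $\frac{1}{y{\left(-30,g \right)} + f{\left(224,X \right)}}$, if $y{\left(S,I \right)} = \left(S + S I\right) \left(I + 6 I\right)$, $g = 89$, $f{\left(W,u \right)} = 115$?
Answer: $- \frac{1}{1681985} \approx -5.9454 \cdot 10^{-7}$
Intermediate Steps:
$X = - \frac{2}{83}$ ($X = \frac{2}{-9 - 74} = \frac{2}{-83} = 2 \left(- \frac{1}{83}\right) = - \frac{2}{83} \approx -0.024096$)
$y{\left(S,I \right)} = 7 I \left(S + I S\right)$ ($y{\left(S,I \right)} = \left(S + I S\right) 7 I = 7 I \left(S + I S\right)$)
$\frac{1}{y{\left(-30,g \right)} + f{\left(224,X \right)}} = \frac{1}{7 \cdot 89 \left(-30\right) \left(1 + 89\right) + 115} = \frac{1}{7 \cdot 89 \left(-30\right) 90 + 115} = \frac{1}{-1682100 + 115} = \frac{1}{-1681985} = - \frac{1}{1681985}$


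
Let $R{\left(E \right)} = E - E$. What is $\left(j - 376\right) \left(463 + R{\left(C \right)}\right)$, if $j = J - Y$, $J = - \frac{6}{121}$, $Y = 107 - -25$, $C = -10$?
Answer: $- \frac{28462462}{121} \approx -2.3523 \cdot 10^{5}$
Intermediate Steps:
$R{\left(E \right)} = 0$
$Y = 132$ ($Y = 107 + 25 = 132$)
$J = - \frac{6}{121}$ ($J = \left(-6\right) \frac{1}{121} = - \frac{6}{121} \approx -0.049587$)
$j = - \frac{15978}{121}$ ($j = - \frac{6}{121} - 132 = - \frac{15978}{121} \approx -132.05$)
$\left(j - 376\right) \left(463 + R{\left(C \right)}\right) = \left(- \frac{15978}{121} - 376\right) \left(463 + 0\right) = \left(- \frac{61474}{121}\right) 463 = - \frac{28462462}{121}$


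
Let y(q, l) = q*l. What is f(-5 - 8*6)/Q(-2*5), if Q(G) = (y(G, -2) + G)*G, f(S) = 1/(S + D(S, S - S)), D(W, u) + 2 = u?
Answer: 1/5500 ≈ 0.00018182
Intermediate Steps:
D(W, u) = -2 + u
y(q, l) = l*q
f(S) = 1/(-2 + S) (f(S) = 1/(S + (-2 + (S - S))) = 1/(S + (-2 + 0)) = 1/(S - 2) = 1/(-2 + S))
Q(G) = -G² (Q(G) = (-2*G + G)*G = (-G)*G = -G²)
f(-5 - 8*6)/Q(-2*5) = 1/((-2 + (-5 - 8*6))*((-(-2*5)²))) = 1/((-2 + (-5 - 48))*((-1*(-10)²))) = 1/((-2 - 53)*((-1*100))) = 1/(-55*(-100)) = -1/55*(-1/100) = 1/5500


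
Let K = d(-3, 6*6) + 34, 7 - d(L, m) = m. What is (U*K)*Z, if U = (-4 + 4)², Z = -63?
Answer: 0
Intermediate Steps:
d(L, m) = 7 - m
U = 0 (U = 0² = 0)
K = 5 (K = (7 - 6*6) + 34 = (7 - 1*36) + 34 = (7 - 36) + 34 = -29 + 34 = 5)
(U*K)*Z = (0*5)*(-63) = 0*(-63) = 0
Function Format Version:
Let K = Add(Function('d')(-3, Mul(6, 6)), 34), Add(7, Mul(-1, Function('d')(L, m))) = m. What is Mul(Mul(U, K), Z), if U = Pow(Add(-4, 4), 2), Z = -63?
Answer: 0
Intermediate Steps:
Function('d')(L, m) = Add(7, Mul(-1, m))
U = 0 (U = Pow(0, 2) = 0)
K = 5 (K = Add(Add(7, Mul(-1, Mul(6, 6))), 34) = Add(Add(7, Mul(-1, 36)), 34) = Add(Add(7, -36), 34) = Add(-29, 34) = 5)
Mul(Mul(U, K), Z) = Mul(Mul(0, 5), -63) = Mul(0, -63) = 0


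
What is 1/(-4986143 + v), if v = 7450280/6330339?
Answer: -6330339/31563968042197 ≈ -2.0056e-7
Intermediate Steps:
v = 7450280/6330339 (v = 7450280*(1/6330339) = 7450280/6330339 ≈ 1.1769)
1/(-4986143 + v) = 1/(-4986143 + 7450280/6330339) = 1/(-31563968042197/6330339) = -6330339/31563968042197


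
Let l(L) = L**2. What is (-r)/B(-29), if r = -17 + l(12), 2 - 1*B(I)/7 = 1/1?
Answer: -127/7 ≈ -18.143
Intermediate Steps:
B(I) = 7 (B(I) = 14 - 7/1 = 14 - 7*1 = 14 - 7 = 7)
r = 127 (r = -17 + 12**2 = -17 + 144 = 127)
(-r)/B(-29) = -1*127/7 = -127*1/7 = -127/7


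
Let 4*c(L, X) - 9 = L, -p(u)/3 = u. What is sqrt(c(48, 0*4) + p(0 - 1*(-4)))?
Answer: 3/2 ≈ 1.5000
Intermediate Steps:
p(u) = -3*u
c(L, X) = 9/4 + L/4
sqrt(c(48, 0*4) + p(0 - 1*(-4))) = sqrt((9/4 + (1/4)*48) - 3*(0 - 1*(-4))) = sqrt((9/4 + 12) - 3*(0 + 4)) = sqrt(57/4 - 3*4) = sqrt(57/4 - 12) = sqrt(9/4) = 3/2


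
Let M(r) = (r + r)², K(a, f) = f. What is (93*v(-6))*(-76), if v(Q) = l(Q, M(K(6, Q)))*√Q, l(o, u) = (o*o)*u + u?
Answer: -37658304*I*√6 ≈ -9.2244e+7*I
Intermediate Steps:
M(r) = 4*r² (M(r) = (2*r)² = 4*r²)
l(o, u) = u + u*o² (l(o, u) = o²*u + u = u*o² + u = u + u*o²)
v(Q) = 4*Q^(5/2)*(1 + Q²) (v(Q) = ((4*Q²)*(1 + Q²))*√Q = (4*Q²*(1 + Q²))*√Q = 4*Q^(5/2)*(1 + Q²))
(93*v(-6))*(-76) = (93*(4*(-6)^(5/2)*(1 + (-6)²)))*(-76) = (93*(4*(36*I*√6)*(1 + 36)))*(-76) = (93*(4*(36*I*√6)*37))*(-76) = (93*(5328*I*√6))*(-76) = (495504*I*√6)*(-76) = -37658304*I*√6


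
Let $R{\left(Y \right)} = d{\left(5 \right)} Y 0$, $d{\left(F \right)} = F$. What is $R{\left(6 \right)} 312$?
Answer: $0$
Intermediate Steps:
$R{\left(Y \right)} = 0$ ($R{\left(Y \right)} = 5 Y 0 = 0$)
$R{\left(6 \right)} 312 = 0 \cdot 312 = 0$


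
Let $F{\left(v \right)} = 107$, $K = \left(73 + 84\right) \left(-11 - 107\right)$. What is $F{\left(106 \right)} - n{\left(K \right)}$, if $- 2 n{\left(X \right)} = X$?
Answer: $-9156$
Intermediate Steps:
$K = -18526$ ($K = 157 \left(-118\right) = -18526$)
$n{\left(X \right)} = - \frac{X}{2}$
$F{\left(106 \right)} - n{\left(K \right)} = 107 - \left(- \frac{1}{2}\right) \left(-18526\right) = 107 - 9263 = -9156$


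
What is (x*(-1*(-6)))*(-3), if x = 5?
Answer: -90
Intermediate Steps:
(x*(-1*(-6)))*(-3) = (5*(-1*(-6)))*(-3) = (5*6)*(-3) = 30*(-3) = -90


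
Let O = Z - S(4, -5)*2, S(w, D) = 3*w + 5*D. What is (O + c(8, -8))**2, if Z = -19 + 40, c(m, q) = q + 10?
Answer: 2401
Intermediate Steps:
c(m, q) = 10 + q
Z = 21
O = 47 (O = 21 - (3*4 + 5*(-5))*2 = 21 - (12 - 25)*2 = 21 - (-13)*2 = 21 - 1*(-26) = 21 + 26 = 47)
(O + c(8, -8))**2 = (47 + (10 - 8))**2 = (47 + 2)**2 = 49**2 = 2401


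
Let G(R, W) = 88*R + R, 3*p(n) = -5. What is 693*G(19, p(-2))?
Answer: 1171863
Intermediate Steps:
p(n) = -5/3 (p(n) = (1/3)*(-5) = -5/3)
G(R, W) = 89*R
693*G(19, p(-2)) = 693*(89*19) = 693*1691 = 1171863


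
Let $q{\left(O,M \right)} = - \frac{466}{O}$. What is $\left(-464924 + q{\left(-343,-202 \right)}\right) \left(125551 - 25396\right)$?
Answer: $- \frac{15971564212230}{343} \approx -4.6564 \cdot 10^{10}$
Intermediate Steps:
$\left(-464924 + q{\left(-343,-202 \right)}\right) \left(125551 - 25396\right) = \left(-464924 - \frac{466}{-343}\right) \left(125551 - 25396\right) = \left(-464924 - - \frac{466}{343}\right) 100155 = \left(-464924 + \frac{466}{343}\right) 100155 = \left(- \frac{159468466}{343}\right) 100155 = - \frac{15971564212230}{343}$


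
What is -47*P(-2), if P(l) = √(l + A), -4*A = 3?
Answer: -47*I*√11/2 ≈ -77.941*I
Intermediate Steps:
A = -¾ (A = -¼*3 = -¾ ≈ -0.75000)
P(l) = √(-¾ + l) (P(l) = √(l - ¾) = √(-¾ + l))
-47*P(-2) = -47*√(-3 + 4*(-2))/2 = -47*√(-3 - 8)/2 = -47*√(-11)/2 = -47*I*√11/2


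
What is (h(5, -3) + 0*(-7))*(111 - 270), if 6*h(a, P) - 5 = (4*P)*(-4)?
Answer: -2809/2 ≈ -1404.5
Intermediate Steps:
h(a, P) = ⅚ - 8*P/3 (h(a, P) = ⅚ + ((4*P)*(-4))/6 = ⅚ + (-16*P)/6 = ⅚ - 8*P/3)
(h(5, -3) + 0*(-7))*(111 - 270) = ((⅚ - 8/3*(-3)) + 0*(-7))*(111 - 270) = ((⅚ + 8) + 0)*(-159) = (53/6 + 0)*(-159) = (53/6)*(-159) = -2809/2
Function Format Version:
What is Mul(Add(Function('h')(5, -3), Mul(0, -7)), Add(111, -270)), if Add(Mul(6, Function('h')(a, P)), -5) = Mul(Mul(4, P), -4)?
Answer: Rational(-2809, 2) ≈ -1404.5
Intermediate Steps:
Function('h')(a, P) = Add(Rational(5, 6), Mul(Rational(-8, 3), P)) (Function('h')(a, P) = Add(Rational(5, 6), Mul(Rational(1, 6), Mul(Mul(4, P), -4))) = Add(Rational(5, 6), Mul(Rational(1, 6), Mul(-16, P))) = Add(Rational(5, 6), Mul(Rational(-8, 3), P)))
Mul(Add(Function('h')(5, -3), Mul(0, -7)), Add(111, -270)) = Mul(Add(Add(Rational(5, 6), Mul(Rational(-8, 3), -3)), Mul(0, -7)), Add(111, -270)) = Mul(Add(Add(Rational(5, 6), 8), 0), -159) = Mul(Add(Rational(53, 6), 0), -159) = Mul(Rational(53, 6), -159) = Rational(-2809, 2)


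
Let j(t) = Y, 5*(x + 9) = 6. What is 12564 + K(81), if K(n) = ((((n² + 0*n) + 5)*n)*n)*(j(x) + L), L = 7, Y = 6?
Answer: 560046402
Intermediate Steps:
x = -39/5 (x = -9 + (⅕)*6 = -9 + 6/5 = -39/5 ≈ -7.8000)
j(t) = 6
K(n) = 13*n²*(5 + n²) (K(n) = ((((n² + 0*n) + 5)*n)*n)*(6 + 7) = ((((n² + 0) + 5)*n)*n)*13 = (((n² + 5)*n)*n)*13 = (((5 + n²)*n)*n)*13 = ((n*(5 + n²))*n)*13 = (n²*(5 + n²))*13 = 13*n²*(5 + n²))
12564 + K(81) = 12564 + 13*81²*(5 + 81²) = 12564 + 13*6561*(5 + 6561) = 12564 + 13*6561*6566 = 12564 + 560033838 = 560046402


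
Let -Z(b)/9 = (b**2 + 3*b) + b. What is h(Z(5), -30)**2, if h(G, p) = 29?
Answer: 841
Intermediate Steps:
Z(b) = -36*b - 9*b**2 (Z(b) = -9*((b**2 + 3*b) + b) = -9*(b**2 + 4*b) = -36*b - 9*b**2)
h(Z(5), -30)**2 = 29**2 = 841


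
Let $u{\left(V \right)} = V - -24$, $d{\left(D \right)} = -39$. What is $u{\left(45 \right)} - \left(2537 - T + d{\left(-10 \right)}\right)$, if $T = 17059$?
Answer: $14630$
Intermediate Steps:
$u{\left(V \right)} = 24 + V$ ($u{\left(V \right)} = V + 24 = 24 + V$)
$u{\left(45 \right)} - \left(2537 - T + d{\left(-10 \right)}\right) = \left(24 + 45\right) + \left(17059 - 2498\right) = 69 + \left(17059 + \left(-2537 + 39\right)\right) = 69 + \left(17059 - 2498\right) = 69 + 14561 = 14630$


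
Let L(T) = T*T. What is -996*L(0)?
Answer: 0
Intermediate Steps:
L(T) = T²
-996*L(0) = -996*0² = -996*0 = 0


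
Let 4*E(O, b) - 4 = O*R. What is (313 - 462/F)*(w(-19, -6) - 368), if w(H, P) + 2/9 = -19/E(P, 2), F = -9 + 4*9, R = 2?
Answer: -17194991/162 ≈ -1.0614e+5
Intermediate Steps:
E(O, b) = 1 + O/2 (E(O, b) = 1 + (O*2)/4 = 1 + (2*O)/4 = 1 + O/2)
F = 27 (F = -9 + 36 = 27)
w(H, P) = -2/9 - 19/(1 + P/2)
(313 - 462/F)*(w(-19, -6) - 368) = (313 - 462/27)*(2*(-173 - 1*(-6))/(9*(2 - 6)) - 368) = (313 - 462*1/27)*((2/9)*(-173 + 6)/(-4) - 368) = (313 - 154/9)*((2/9)*(-1/4)*(-167) - 368) = 2663*(167/18 - 368)/9 = (2663/9)*(-6457/18) = -17194991/162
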